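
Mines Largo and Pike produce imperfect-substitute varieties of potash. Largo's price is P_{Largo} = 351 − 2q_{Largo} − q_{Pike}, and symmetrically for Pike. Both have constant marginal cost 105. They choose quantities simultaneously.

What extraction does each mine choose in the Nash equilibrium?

49.2

Mine Largo's profit: π = q_{Largo}(351 − 2q_{Largo} − q_{Pike}) − 105q_{Largo}.
∂π/∂q_{Largo} = 246 − 4q_{Largo} − q_{Pike} = 0 ⇒ q_{Largo} = 61.5 − 0.25q_{Pike}.
By symmetry q_{Pike} = q_{Largo}; substituting into the reaction function, 1.25q_{Largo} = 61.5 and q_{Largo} = 49.2.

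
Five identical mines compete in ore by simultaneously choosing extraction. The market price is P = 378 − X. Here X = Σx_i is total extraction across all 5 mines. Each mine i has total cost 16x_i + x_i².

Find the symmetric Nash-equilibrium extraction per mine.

A representative mine's profit is π_i = x_i(378 − X) − 16x_i − x_i², with X = x_i + Σ_{j≠i} x_j.
First-order condition: 362 − 4x_i − Σ_{j≠i} x_j = 0.
Imposing symmetry (x_j = x for all j) turns Σ_{j≠i} x_j into 4x, so 362 = 8x and x = 45.25.

45.25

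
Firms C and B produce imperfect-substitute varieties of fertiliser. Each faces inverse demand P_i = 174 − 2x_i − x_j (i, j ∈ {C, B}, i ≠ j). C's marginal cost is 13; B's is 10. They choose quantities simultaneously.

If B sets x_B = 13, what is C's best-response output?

Firm C's profit: π = x_C(174 − 2x_C − x_B) − 13x_C.
∂π/∂x_C = 161 − 4x_C − x_B = 0 ⇒ x_C = 40.25 − 0.25x_B.
At x_B = 13: x_C = 40.25 − 0.25·13 = 37.

37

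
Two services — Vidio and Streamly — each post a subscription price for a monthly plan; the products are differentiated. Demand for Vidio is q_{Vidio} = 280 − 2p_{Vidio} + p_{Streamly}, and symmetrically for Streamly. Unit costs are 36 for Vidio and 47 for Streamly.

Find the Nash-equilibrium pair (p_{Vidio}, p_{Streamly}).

118.8, 123.2

Vidio's profit: π = (p_{Vidio} − 36)(280 − 2p_{Vidio} + p_{Streamly}).
∂π/∂p_{Vidio} = 352 − 4p_{Vidio} + p_{Streamly} = 0 ⇒ p_{Vidio} = 88 + 0.25p_{Streamly}.
Similarly p_{Streamly} = 93.5 + 0.25p_{Vidio}.
Substituting the second reaction function into the first: p_{Vidio} = 88 + 0.25(93.5 + 0.25p_{Vidio}), which gives 0.9375p_{Vidio} = 111.375 ⇒ p_{Vidio} = 118.8.
Then p_{Streamly} = 93.5 + 0.25·118.8 = 123.2.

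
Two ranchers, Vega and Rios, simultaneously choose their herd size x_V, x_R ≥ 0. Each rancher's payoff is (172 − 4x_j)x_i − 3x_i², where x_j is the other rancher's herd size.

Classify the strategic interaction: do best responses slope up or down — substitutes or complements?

Vega's payoff is (172 − 4x_R)x_V − 3x_V².
∂π/∂x_V = 172 − 4x_R − 6x_V = 0, so x_V = 86/3 − (2/3)x_R.
The best-response slope dx_V/dx_R = −2/3 < 0: the reaction function is downward-sloping, so the choices are strategic substitutes.

strategic substitutes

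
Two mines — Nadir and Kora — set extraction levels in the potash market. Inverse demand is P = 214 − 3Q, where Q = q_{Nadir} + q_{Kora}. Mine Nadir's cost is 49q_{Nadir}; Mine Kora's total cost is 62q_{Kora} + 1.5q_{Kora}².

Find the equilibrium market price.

117.6

Mine Nadir's profit: π = q_{Nadir}(214 − 3(q_{Nadir} + q_{Kora})) − 49q_{Nadir}.
∂π/∂q_{Nadir} = 165 − 6q_{Nadir} − 3q_{Kora} = 0, so q_{Nadir} = 27.5 − 0.5q_{Kora}.
For Kora: ∂π/∂q_{Kora} = 152 − 9q_{Kora} − 3q_{Nadir} = 0 ⇒ q_{Kora} = 152/9 − (1/3)q_{Nadir}.
Plugging q_{Kora} into Nadir's best response: q_{Nadir} = 27.5 − 0.5(152/9 − (1/3)q_{Nadir}) ⇒ (5/6)q_{Nadir} = 343/18, so q_{Nadir} = 343/15.
Then q_{Kora} = 152/9 − (1/3)·(343/15) = 139/15.
Equilibrium price: P = 214 − 3·(482/15) = 117.6.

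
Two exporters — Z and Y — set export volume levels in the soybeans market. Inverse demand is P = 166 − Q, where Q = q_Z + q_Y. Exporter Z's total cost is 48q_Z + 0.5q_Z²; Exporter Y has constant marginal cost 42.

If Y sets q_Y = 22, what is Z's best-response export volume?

Exporter Z's profit: π = q_Z(166 − (q_Z + q_Y)) − 48q_Z − 0.5q_Z².
∂π/∂q_Z = 118 − 3q_Z − q_Y = 0, so q_Z = 118/3 − (1/3)q_Y.
At q_Y = 22: q_Z = 118/3 − (1/3)·22 = 32.

32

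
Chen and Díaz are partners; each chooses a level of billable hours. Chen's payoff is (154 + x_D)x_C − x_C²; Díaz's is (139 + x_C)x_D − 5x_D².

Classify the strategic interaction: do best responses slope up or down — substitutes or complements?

Expanding Chen's payoff: 154x_C + x_Dx_C − x_C².
∂π/∂x_C = 154 + x_D − 2x_C = 0, so x_C = 77 + 0.5x_D.
The best-response slope dx_C/dx_D = 0.5 > 0: the reaction function is upward-sloping, so the choices are strategic complements.

strategic complements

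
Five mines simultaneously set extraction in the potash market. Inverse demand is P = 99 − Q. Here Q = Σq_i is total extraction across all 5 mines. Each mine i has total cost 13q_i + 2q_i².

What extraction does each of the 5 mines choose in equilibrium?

A representative mine's profit is π_i = q_i(99 − Q) − 13q_i − 2q_i², with Q = q_i + Σ_{j≠i} q_j.
First-order condition: 86 − 6q_i − Σ_{j≠i} q_j = 0.
In a symmetric equilibrium every mine chooses the same q, so Σ_{j≠i} q_j = 4q. The condition becomes 86 − 10q = 0, giving q = 86/10 = 8.6.

8.6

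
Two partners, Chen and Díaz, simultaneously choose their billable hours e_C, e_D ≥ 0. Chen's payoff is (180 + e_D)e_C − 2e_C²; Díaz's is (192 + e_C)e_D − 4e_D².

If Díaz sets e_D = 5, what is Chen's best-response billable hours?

Expanding Chen's payoff: 180e_C + e_De_C − 2e_C².
∂π/∂e_C = 180 + e_D − 4e_C = 0, so e_C = 45 + 0.25e_D.
At e_D = 5: e_C = 45 + 0.25·5 = 46.25.

46.25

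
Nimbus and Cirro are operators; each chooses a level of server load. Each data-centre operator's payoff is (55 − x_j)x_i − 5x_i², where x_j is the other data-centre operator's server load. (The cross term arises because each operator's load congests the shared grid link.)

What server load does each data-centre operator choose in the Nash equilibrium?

Nimbus's payoff is (55 − x_C)x_N − 5x_N².
∂π/∂x_N = 55 − x_C − 10x_N = 0, so x_N = 5.5 − 0.1x_C.
The game is symmetric, so in equilibrium x_C = x_N: the reaction function gives 1.1x_N = 5.5, hence x_N = 5.

5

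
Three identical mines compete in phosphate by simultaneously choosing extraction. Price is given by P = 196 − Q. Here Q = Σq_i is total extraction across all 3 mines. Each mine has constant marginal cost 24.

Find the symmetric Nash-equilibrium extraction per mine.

43

A representative mine's profit is π_i = q_i(196 − Q) − 24q_i, with Q = q_i + Σ_{j≠i} q_j.
First-order condition: 172 − 2q_i − Σ_{j≠i} q_j = 0.
In a symmetric equilibrium every mine chooses the same q, so Σ_{j≠i} q_j = 2q. The condition becomes 172 − 4q = 0, giving q = 172/4 = 43.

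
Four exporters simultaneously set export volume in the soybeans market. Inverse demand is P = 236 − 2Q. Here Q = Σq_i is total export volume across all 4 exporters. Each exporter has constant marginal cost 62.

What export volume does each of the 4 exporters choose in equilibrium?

17.4

A representative exporter's profit is π_i = q_i(236 − 2Q) − 62q_i, with Q = q_i + Σ_{j≠i} q_j.
First-order condition: 174 − 4q_i − 2Σ_{j≠i} q_j = 0.
Imposing symmetry (q_j = q for all j) turns Σ_{j≠i} q_j into 3q, so 174 = 10q and q = 17.4.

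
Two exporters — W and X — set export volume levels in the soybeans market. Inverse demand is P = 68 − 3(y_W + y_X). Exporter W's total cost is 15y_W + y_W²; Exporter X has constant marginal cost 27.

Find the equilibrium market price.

40

Exporter W's profit: π = y_W(68 − 3(y_W + y_X)) − 15y_W − y_W².
∂π/∂y_W = 53 − 8y_W − 3y_X = 0, so y_W = 6.625 − 0.375y_X.
For X: ∂π/∂y_X = 41 − 6y_X − 3y_W = 0 ⇒ y_X = 41/6 − 0.5y_W.
Solving the two reaction functions simultaneously: (1 − (−0.375)(−0.5))y_W = 6.625 − 0.375·(41/6), so 0.8125y_W = 4.0625 and y_W = 5.
Then y_X = 41/6 − 0.5·5 = 13/3.
Equilibrium price: P = 68 − 3·(28/3) = 40.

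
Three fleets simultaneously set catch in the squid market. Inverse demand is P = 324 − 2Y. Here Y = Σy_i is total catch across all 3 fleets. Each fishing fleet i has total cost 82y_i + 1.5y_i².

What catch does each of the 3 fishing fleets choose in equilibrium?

22

A representative fishing fleet's profit is π_i = y_i(324 − 2Y) − 82y_i − 1.5y_i², with Y = y_i + Σ_{j≠i} y_j.
First-order condition: 242 − 7y_i − 2Σ_{j≠i} y_j = 0.
In a symmetric equilibrium every fishing fleet chooses the same y, so Σ_{j≠i} y_j = 2y. The condition becomes 242 − 11y = 0, giving y = 242/11 = 22.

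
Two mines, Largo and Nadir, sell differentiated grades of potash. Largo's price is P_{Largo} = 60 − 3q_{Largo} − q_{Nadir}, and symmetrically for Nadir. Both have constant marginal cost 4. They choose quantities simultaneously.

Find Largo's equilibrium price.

28

Mine Largo's profit: π = q_{Largo}(60 − 3q_{Largo} − q_{Nadir}) − 4q_{Largo}.
∂π/∂q_{Largo} = 56 − 6q_{Largo} − q_{Nadir} = 0 ⇒ q_{Largo} = 28/3 − (1/6)q_{Nadir}.
Setting q_{Largo} = q_{Nadir} in the reaction function: q_{Largo} = 28/3 − (1/6)q_{Largo}, so q_{Largo} = (28/3) / (7/6) = 8.
P_{Largo} = 60 − 3·8 − 8 = 28.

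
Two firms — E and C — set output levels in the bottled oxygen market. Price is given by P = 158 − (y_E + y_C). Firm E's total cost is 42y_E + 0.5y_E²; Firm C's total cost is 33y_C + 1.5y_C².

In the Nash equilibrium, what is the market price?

Firm E's profit: π = y_E(158 − (y_E + y_C)) − 42y_E − 0.5y_E².
∂π/∂y_E = 116 − 3y_E − y_C = 0, so y_E = 116/3 − (1/3)y_C.
For C: ∂π/∂y_C = 125 − 5y_C − y_E = 0 ⇒ y_C = 25 − 0.2y_E.
Plugging y_C into E's best response: y_E = 116/3 − (1/3)(25 − 0.2y_E) ⇒ (14/15)y_E = 91/3, so y_E = 32.5.
Then y_C = 25 − 0.2·32.5 = 18.5.
Equilibrium price: P = 158 − 51 = 107.

107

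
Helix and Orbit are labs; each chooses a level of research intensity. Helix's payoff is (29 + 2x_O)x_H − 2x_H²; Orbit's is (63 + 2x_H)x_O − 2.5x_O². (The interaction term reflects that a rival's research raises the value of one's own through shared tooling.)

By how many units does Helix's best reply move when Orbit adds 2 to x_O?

Expanding Helix's payoff: 29x_H + 2x_Ox_H − 2x_H².
∂π/∂x_H = 29 + 2x_O − 4x_H = 0, so x_H = 7.25 + 0.5x_O.
The reaction-function slope is 0.5, so a 2-unit rise in x_O moves x_H by 0.5 × 2 = 1. Helix's best response rises — the actions are strategic complements.

1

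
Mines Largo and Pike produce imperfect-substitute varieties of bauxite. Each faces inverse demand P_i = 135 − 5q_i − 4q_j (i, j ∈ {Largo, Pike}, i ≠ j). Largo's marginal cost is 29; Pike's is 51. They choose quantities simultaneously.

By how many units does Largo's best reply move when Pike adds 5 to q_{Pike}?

Mine Largo's profit: π = q_{Largo}(135 − 5q_{Largo} − 4q_{Pike}) − 29q_{Largo}.
∂π/∂q_{Largo} = 106 − 10q_{Largo} − 4q_{Pike} = 0 ⇒ q_{Largo} = 10.6 − 0.4q_{Pike}.
The reaction-function slope is −0.4, so a 5-unit rise in q_{Pike} moves q_{Largo} by −0.4 × 5 = −2. Largo's best response falls — the actions are strategic substitutes.

-2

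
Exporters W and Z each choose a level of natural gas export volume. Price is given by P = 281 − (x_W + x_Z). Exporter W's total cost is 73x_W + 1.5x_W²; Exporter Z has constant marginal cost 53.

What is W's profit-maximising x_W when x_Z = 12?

Exporter W's profit: π = x_W(281 − (x_W + x_Z)) − 73x_W − 1.5x_W².
∂π/∂x_W = 208 − 5x_W − x_Z = 0, so x_W = 41.6 − 0.2x_Z.
At x_Z = 12: x_W = 41.6 − 0.2·12 = 39.2.

39.2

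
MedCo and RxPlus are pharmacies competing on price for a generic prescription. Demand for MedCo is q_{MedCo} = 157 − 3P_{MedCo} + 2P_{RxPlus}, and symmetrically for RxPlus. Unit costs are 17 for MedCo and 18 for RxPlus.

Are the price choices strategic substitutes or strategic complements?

strategic complements

MedCo's profit: π = (P_{MedCo} − 17)(157 − 3P_{MedCo} + 2P_{RxPlus}).
∂π/∂P_{MedCo} = 208 − 6P_{MedCo} + 2P_{RxPlus} = 0 ⇒ P_{MedCo} = 104/3 + (1/3)P_{RxPlus}.
The best-response slope dP_{MedCo}/dP_{RxPlus} = 1/3 > 0: the reaction function is upward-sloping, so the choices are strategic complements.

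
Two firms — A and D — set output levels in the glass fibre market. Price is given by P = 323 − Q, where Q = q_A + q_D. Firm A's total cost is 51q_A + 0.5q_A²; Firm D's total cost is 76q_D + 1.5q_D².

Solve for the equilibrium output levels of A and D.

Firm A's profit: π = q_A(323 − (q_A + q_D)) − 51q_A − 0.5q_A².
∂π/∂q_A = 272 − 3q_A − q_D = 0, so q_A = 272/3 − (1/3)q_D.
For D: ∂π/∂q_D = 247 − 5q_D − q_A = 0 ⇒ q_D = 49.4 − 0.2q_A.
Plugging q_D into A's best response: q_A = 272/3 − (1/3)(49.4 − 0.2q_A) ⇒ (14/15)q_A = 74.2, so q_A = 79.5.
Then q_D = 49.4 − 0.2·79.5 = 33.5.

79.5, 33.5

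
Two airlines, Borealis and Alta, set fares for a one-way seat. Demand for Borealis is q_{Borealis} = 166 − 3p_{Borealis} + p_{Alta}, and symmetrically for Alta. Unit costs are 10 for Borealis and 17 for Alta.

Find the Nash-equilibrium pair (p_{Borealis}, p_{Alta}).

39.8, 42.8

Borealis's profit: π = (p_{Borealis} − 10)(166 − 3p_{Borealis} + p_{Alta}).
∂π/∂p_{Borealis} = 196 − 6p_{Borealis} + p_{Alta} = 0 ⇒ p_{Borealis} = 98/3 + (1/6)p_{Alta}.
Similarly p_{Alta} = 217/6 + (1/6)p_{Borealis}.
Substituting the second reaction function into the first: p_{Borealis} = 98/3 + (1/6)(217/6 + (1/6)p_{Borealis}), which gives (35/36)p_{Borealis} = 1393/36 ⇒ p_{Borealis} = 39.8.
Then p_{Alta} = 217/6 + (1/6)·39.8 = 42.8.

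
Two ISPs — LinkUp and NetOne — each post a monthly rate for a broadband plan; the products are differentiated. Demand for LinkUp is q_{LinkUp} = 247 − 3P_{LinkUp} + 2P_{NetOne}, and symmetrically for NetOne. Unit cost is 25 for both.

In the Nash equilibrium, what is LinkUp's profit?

LinkUp's profit: π = (P_{LinkUp} − 25)(247 − 3P_{LinkUp} + 2P_{NetOne}).
∂π/∂P_{LinkUp} = 322 − 6P_{LinkUp} + 2P_{NetOne} = 0 ⇒ P_{LinkUp} = 161/3 + (1/3)P_{NetOne}.
By symmetry P_{NetOne} = P_{LinkUp}; substituting into the reaction function, (2/3)P_{LinkUp} = 161/3 and P_{LinkUp} = 80.5.
q_{LinkUp} = 247 − 3·80.5 + 2·80.5 = 166.5.
Profit = (80.5 − 25)·166.5 = 9240.75.

9240.75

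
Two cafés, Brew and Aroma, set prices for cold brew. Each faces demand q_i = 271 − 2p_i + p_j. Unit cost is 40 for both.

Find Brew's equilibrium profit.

11858

Brew's profit: π = (p_{Brew} − 40)(271 − 2p_{Brew} + p_{Aroma}).
∂π/∂p_{Brew} = 351 − 4p_{Brew} + p_{Aroma} = 0 ⇒ p_{Brew} = 87.75 + 0.25p_{Aroma}.
Setting p_{Brew} = p_{Aroma} in the reaction function: p_{Brew} = 87.75 + 0.25p_{Brew}, so p_{Brew} = 87.75 / 0.75 = 117.
q_{Brew} = 271 − 2·117 + 117 = 154.
Profit = (117 − 40)·154 = 11858.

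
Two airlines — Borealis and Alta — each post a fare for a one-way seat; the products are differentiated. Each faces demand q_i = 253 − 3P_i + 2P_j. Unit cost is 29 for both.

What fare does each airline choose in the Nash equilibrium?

Borealis's profit: π = (P_{Borealis} − 29)(253 − 3P_{Borealis} + 2P_{Alta}).
∂π/∂P_{Borealis} = 340 − 6P_{Borealis} + 2P_{Alta} = 0 ⇒ P_{Borealis} = 170/3 + (1/3)P_{Alta}.
The game is symmetric, so in equilibrium P_{Alta} = P_{Borealis}: the reaction function gives (2/3)P_{Borealis} = 170/3, hence P_{Borealis} = 85.

85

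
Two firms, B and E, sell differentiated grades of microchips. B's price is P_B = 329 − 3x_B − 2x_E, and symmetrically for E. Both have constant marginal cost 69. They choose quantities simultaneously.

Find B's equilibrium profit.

Firm B's profit: π = x_B(329 − 3x_B − 2x_E) − 69x_B.
∂π/∂x_B = 260 − 6x_B − 2x_E = 0 ⇒ x_B = 130/3 − (1/3)x_E.
By symmetry x_E = x_B; substituting into the reaction function, (4/3)x_B = 130/3 and x_B = 32.5.
P_B = 329 − 3·32.5 − 2·32.5 = 166.5.
Profit = (166.5 − 69)·32.5 = 3168.75.

3168.75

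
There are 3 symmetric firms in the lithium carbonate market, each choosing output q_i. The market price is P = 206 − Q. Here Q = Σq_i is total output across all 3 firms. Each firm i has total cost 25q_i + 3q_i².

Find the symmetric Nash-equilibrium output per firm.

18.1

A representative firm's profit is π_i = q_i(206 − Q) − 25q_i − 3q_i², with Q = q_i + Σ_{j≠i} q_j.
First-order condition: 181 − 8q_i − Σ_{j≠i} q_j = 0.
With identical firms, set every q_j = q: then 181 − 8q − 2q = 0, i.e. q = 181/10 = 18.1.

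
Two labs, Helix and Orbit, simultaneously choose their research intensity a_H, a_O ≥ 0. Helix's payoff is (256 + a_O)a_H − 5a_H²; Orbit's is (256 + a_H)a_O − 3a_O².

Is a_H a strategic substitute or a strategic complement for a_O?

Expanding Helix's payoff: 256a_H + a_Oa_H − 5a_H².
∂π/∂a_H = 256 + a_O − 10a_H = 0, so a_H = 25.6 + 0.1a_O.
The best-response slope da_H/da_O = 0.1 > 0: the reaction function is upward-sloping, so the choices are strategic complements.

strategic complements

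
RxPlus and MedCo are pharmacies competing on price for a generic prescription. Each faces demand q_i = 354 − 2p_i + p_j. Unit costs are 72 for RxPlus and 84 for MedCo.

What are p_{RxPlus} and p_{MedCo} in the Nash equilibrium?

167.6, 172.4

RxPlus's profit: π = (p_{RxPlus} − 72)(354 − 2p_{RxPlus} + p_{MedCo}).
∂π/∂p_{RxPlus} = 498 − 4p_{RxPlus} + p_{MedCo} = 0 ⇒ p_{RxPlus} = 124.5 + 0.25p_{MedCo}.
Similarly p_{MedCo} = 130.5 + 0.25p_{RxPlus}.
Substituting the second reaction function into the first: p_{RxPlus} = 124.5 + 0.25(130.5 + 0.25p_{RxPlus}), which gives 0.9375p_{RxPlus} = 157.125 ⇒ p_{RxPlus} = 167.6.
Then p_{MedCo} = 130.5 + 0.25·167.6 = 172.4.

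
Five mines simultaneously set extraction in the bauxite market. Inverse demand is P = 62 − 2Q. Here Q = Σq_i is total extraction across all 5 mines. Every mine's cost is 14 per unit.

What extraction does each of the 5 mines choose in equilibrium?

A representative mine's profit is π_i = q_i(62 − 2Q) − 14q_i, with Q = q_i + Σ_{j≠i} q_j.
First-order condition: 48 − 4q_i − 2Σ_{j≠i} q_j = 0.
With identical mines, set every q_j = q: then 48 − 4q − 8q = 0, i.e. q = 48/12 = 4.

4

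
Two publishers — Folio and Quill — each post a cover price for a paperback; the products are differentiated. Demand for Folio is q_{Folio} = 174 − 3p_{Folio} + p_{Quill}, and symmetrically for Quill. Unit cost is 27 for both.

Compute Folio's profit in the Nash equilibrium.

1728

Folio's profit: π = (p_{Folio} − 27)(174 − 3p_{Folio} + p_{Quill}).
∂π/∂p_{Folio} = 255 − 6p_{Folio} + p_{Quill} = 0 ⇒ p_{Folio} = 42.5 + (1/6)p_{Quill}.
The game is symmetric, so in equilibrium p_{Quill} = p_{Folio}: the reaction function gives (5/6)p_{Folio} = 42.5, hence p_{Folio} = 51.
q_{Folio} = 174 − 3·51 + 51 = 72.
Profit = (51 − 27)·72 = 1728.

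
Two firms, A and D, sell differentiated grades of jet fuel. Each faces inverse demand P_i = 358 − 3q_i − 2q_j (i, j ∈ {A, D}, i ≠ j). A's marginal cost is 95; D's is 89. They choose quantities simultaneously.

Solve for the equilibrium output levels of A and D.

Firm A's profit: π = q_A(358 − 3q_A − 2q_D) − 95q_A.
∂π/∂q_A = 263 − 6q_A − 2q_D = 0 ⇒ q_A = 263/6 − (1/3)q_D.
Similarly q_D = 269/6 − (1/3)q_A.
Plugging q_D into A's best response: q_A = 263/6 − (1/3)(269/6 − (1/3)q_A) ⇒ (8/9)q_A = 260/9, so q_A = 32.5.
Then q_D = 269/6 − (1/3)·32.5 = 34.

32.5, 34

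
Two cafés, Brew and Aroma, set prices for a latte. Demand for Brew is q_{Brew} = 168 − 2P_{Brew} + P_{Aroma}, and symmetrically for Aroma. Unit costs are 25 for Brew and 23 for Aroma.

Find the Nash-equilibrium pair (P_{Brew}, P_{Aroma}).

Brew's profit: π = (P_{Brew} − 25)(168 − 2P_{Brew} + P_{Aroma}).
∂π/∂P_{Brew} = 218 − 4P_{Brew} + P_{Aroma} = 0 ⇒ P_{Brew} = 54.5 + 0.25P_{Aroma}.
Similarly P_{Aroma} = 53.5 + 0.25P_{Brew}.
Plugging P_{Aroma} into Brew's best response: P_{Brew} = 54.5 + 0.25(53.5 + 0.25P_{Brew}) ⇒ 0.9375P_{Brew} = 67.875, so P_{Brew} = 72.4.
Then P_{Aroma} = 53.5 + 0.25·72.4 = 71.6.

72.4, 71.6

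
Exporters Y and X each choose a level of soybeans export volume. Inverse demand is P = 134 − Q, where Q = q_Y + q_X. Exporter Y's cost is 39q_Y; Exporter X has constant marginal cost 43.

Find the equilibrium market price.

Exporter Y's profit: π = q_Y(134 − (q_Y + q_X)) − 39q_Y.
∂π/∂q_Y = 95 − 2q_Y − q_X = 0, so q_Y = 47.5 − 0.5q_X.
By the same steps for X: q_X = 45.5 − 0.5q_Y.
Plugging q_X into Y's best response: q_Y = 47.5 − 0.5(45.5 − 0.5q_Y) ⇒ 0.75q_Y = 24.75, so q_Y = 33.
Then q_X = 45.5 − 0.5·33 = 29.
Equilibrium price: P = 134 − 62 = 72.

72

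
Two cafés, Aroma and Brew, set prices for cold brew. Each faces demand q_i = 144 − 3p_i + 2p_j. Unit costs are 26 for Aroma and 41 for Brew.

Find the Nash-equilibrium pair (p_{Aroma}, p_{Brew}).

58.3125, 63.9375

Aroma's profit: π = (p_{Aroma} − 26)(144 − 3p_{Aroma} + 2p_{Brew}).
∂π/∂p_{Aroma} = 222 − 6p_{Aroma} + 2p_{Brew} = 0 ⇒ p_{Aroma} = 37 + (1/3)p_{Brew}.
Similarly p_{Brew} = 44.5 + (1/3)p_{Aroma}.
Substituting the second reaction function into the first: p_{Aroma} = 37 + (1/3)(44.5 + (1/3)p_{Aroma}), which gives (8/9)p_{Aroma} = 311/6 ⇒ p_{Aroma} = 58.3125.
Then p_{Brew} = 44.5 + (1/3)·58.3125 = 63.9375.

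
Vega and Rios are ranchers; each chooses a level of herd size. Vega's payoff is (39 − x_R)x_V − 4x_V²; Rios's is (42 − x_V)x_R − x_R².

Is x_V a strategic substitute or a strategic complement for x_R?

strategic substitutes

Expanding Vega's payoff: 39x_V − x_Rx_V − 4x_V².
∂π/∂x_V = 39 − x_R − 8x_V = 0, so x_V = 4.875 − 0.125x_R.
The best-response slope dx_V/dx_R = −0.125 < 0: the reaction function is downward-sloping, so the choices are strategic substitutes.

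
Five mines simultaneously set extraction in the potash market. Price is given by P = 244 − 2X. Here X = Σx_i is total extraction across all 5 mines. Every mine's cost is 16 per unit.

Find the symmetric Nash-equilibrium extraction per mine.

A representative mine's profit is π_i = x_i(244 − 2X) − 16x_i, with X = x_i + Σ_{j≠i} x_j.
First-order condition: 228 − 4x_i − 2Σ_{j≠i} x_j = 0.
Imposing symmetry (x_j = x for all j) turns Σ_{j≠i} x_j into 4x, so 228 = 12x and x = 19.

19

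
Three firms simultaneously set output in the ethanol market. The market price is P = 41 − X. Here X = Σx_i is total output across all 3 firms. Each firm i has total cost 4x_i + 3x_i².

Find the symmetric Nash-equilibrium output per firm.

3.7

A representative firm's profit is π_i = x_i(41 − X) − 4x_i − 3x_i², with X = x_i + Σ_{j≠i} x_j.
First-order condition: 37 − 8x_i − Σ_{j≠i} x_j = 0.
In a symmetric equilibrium every firm chooses the same x, so Σ_{j≠i} x_j = 2x. The condition becomes 37 − 10x = 0, giving x = 37/10 = 3.7.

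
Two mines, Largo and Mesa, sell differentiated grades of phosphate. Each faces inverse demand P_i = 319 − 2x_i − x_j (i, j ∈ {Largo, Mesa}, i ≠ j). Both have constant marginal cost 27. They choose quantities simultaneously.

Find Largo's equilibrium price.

143.8

Mine Largo's profit: π = x_{Largo}(319 − 2x_{Largo} − x_{Mesa}) − 27x_{Largo}.
∂π/∂x_{Largo} = 292 − 4x_{Largo} − x_{Mesa} = 0 ⇒ x_{Largo} = 73 − 0.25x_{Mesa}.
Setting x_{Largo} = x_{Mesa} in the reaction function: x_{Largo} = 73 − 0.25x_{Largo}, so x_{Largo} = 73 / 1.25 = 58.4.
P_{Largo} = 319 − 2·58.4 − 58.4 = 143.8.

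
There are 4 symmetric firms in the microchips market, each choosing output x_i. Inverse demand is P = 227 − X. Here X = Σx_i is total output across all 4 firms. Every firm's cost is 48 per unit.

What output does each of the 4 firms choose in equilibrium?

A representative firm's profit is π_i = x_i(227 − X) − 48x_i, with X = x_i + Σ_{j≠i} x_j.
First-order condition: 179 − 2x_i − Σ_{j≠i} x_j = 0.
Imposing symmetry (x_j = x for all j) turns Σ_{j≠i} x_j into 3x, so 179 = 5x and x = 35.8.

35.8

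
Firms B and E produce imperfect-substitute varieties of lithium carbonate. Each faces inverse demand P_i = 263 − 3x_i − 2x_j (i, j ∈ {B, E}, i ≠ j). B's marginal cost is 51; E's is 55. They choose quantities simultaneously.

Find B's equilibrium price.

Firm B's profit: π = x_B(263 − 3x_B − 2x_E) − 51x_B.
∂π/∂x_B = 212 − 6x_B − 2x_E = 0 ⇒ x_B = 106/3 − (1/3)x_E.
Similarly x_E = 104/3 − (1/3)x_B.
Plugging x_E into B's best response: x_B = 106/3 − (1/3)(104/3 − (1/3)x_B) ⇒ (8/9)x_B = 214/9, so x_B = 26.75.
Then x_E = 104/3 − (1/3)·26.75 = 25.75.
P_B = 263 − 3·26.75 − 2·25.75 = 131.25.

131.25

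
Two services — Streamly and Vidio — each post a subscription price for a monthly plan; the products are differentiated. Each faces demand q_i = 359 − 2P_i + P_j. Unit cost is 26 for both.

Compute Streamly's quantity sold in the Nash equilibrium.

222

Streamly's profit: π = (P_{Streamly} − 26)(359 − 2P_{Streamly} + P_{Vidio}).
∂π/∂P_{Streamly} = 411 − 4P_{Streamly} + P_{Vidio} = 0 ⇒ P_{Streamly} = 102.75 + 0.25P_{Vidio}.
The game is symmetric, so in equilibrium P_{Vidio} = P_{Streamly}: the reaction function gives 0.75P_{Streamly} = 102.75, hence P_{Streamly} = 137.
q_{Streamly} = 359 − 2·137 + 137 = 222.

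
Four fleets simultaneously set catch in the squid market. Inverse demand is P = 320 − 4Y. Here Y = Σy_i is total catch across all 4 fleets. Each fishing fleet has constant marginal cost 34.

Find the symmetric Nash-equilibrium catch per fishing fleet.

A representative fishing fleet's profit is π_i = y_i(320 − 4Y) − 34y_i, with Y = y_i + Σ_{j≠i} y_j.
First-order condition: 286 − 8y_i − 4Σ_{j≠i} y_j = 0.
Imposing symmetry (y_j = y for all j) turns Σ_{j≠i} y_j into 3y, so 286 = 20y and y = 14.3.

14.3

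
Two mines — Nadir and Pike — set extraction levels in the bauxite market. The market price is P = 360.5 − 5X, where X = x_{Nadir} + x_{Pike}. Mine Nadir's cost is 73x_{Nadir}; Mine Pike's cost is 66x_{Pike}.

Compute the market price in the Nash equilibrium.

Mine Nadir's profit: π = x_{Nadir}(360.5 − 5(x_{Nadir} + x_{Pike})) − 73x_{Nadir}.
∂π/∂x_{Nadir} = 287.5 − 10x_{Nadir} − 5x_{Pike} = 0, so x_{Nadir} = 28.75 − 0.5x_{Pike}.
By the same steps for Pike: x_{Pike} = 29.45 − 0.5x_{Nadir}.
Solving the two reaction functions simultaneously: (1 − (−0.5)(−0.5))x_{Nadir} = 28.75 − 0.5·29.45, so 0.75x_{Nadir} = 14.025 and x_{Nadir} = 18.7.
Then x_{Pike} = 29.45 − 0.5·18.7 = 20.1.
Equilibrium price: P = 360.5 − 5·38.8 = 166.5.

166.5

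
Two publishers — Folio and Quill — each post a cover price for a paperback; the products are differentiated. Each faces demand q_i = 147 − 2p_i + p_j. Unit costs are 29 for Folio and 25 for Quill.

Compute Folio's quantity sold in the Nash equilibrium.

77.6

Folio's profit: π = (p_{Folio} − 29)(147 − 2p_{Folio} + p_{Quill}).
∂π/∂p_{Folio} = 205 − 4p_{Folio} + p_{Quill} = 0 ⇒ p_{Folio} = 51.25 + 0.25p_{Quill}.
Similarly p_{Quill} = 49.25 + 0.25p_{Folio}.
Solving the two reaction functions simultaneously: (1 − (0.25)(0.25))p_{Folio} = 51.25 + 0.25·49.25, so 0.9375p_{Folio} = 63.5625 and p_{Folio} = 67.8.
Then p_{Quill} = 49.25 + 0.25·67.8 = 66.2.
q_{Folio} = 147 − 2·67.8 + 66.2 = 77.6.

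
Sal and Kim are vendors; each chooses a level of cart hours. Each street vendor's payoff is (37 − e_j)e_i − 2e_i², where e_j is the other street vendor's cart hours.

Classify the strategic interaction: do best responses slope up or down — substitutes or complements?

Sal's payoff is (37 − e_K)e_S − 2e_S².
∂π/∂e_S = 37 − e_K − 4e_S = 0, so e_S = 9.25 − 0.25e_K.
The best-response slope de_S/de_K = −0.25 < 0: the reaction function is downward-sloping, so the choices are strategic substitutes.

strategic substitutes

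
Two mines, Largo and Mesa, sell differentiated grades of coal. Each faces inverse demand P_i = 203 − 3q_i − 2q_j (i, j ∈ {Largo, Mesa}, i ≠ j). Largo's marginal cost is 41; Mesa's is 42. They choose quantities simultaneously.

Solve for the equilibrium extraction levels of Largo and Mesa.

20.3125, 20.0625

Mine Largo's profit: π = q_{Largo}(203 − 3q_{Largo} − 2q_{Mesa}) − 41q_{Largo}.
∂π/∂q_{Largo} = 162 − 6q_{Largo} − 2q_{Mesa} = 0 ⇒ q_{Largo} = 27 − (1/3)q_{Mesa}.
Similarly q_{Mesa} = 161/6 − (1/3)q_{Largo}.
Plugging q_{Mesa} into Largo's best response: q_{Largo} = 27 − (1/3)(161/6 − (1/3)q_{Largo}) ⇒ (8/9)q_{Largo} = 325/18, so q_{Largo} = 20.3125.
Then q_{Mesa} = 161/6 − (1/3)·20.3125 = 20.0625.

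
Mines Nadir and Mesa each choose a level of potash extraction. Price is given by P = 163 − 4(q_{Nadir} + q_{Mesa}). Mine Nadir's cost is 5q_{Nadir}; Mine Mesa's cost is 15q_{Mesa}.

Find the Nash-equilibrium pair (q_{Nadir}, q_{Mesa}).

Mine Nadir's profit: π = q_{Nadir}(163 − 4(q_{Nadir} + q_{Mesa})) − 5q_{Nadir}.
∂π/∂q_{Nadir} = 158 − 8q_{Nadir} − 4q_{Mesa} = 0, so q_{Nadir} = 19.75 − 0.5q_{Mesa}.
By the same steps for Mesa: q_{Mesa} = 18.5 − 0.5q_{Nadir}.
Substituting the second reaction function into the first: q_{Nadir} = 19.75 − 0.5(18.5 − 0.5q_{Nadir}), which gives 0.75q_{Nadir} = 10.5 ⇒ q_{Nadir} = 14.
Then q_{Mesa} = 18.5 − 0.5·14 = 11.5.

14, 11.5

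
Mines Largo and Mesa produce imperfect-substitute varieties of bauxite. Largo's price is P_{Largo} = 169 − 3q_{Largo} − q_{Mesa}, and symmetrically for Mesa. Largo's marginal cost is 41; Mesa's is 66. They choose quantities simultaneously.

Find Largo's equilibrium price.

Mine Largo's profit: π = q_{Largo}(169 − 3q_{Largo} − q_{Mesa}) − 41q_{Largo}.
∂π/∂q_{Largo} = 128 − 6q_{Largo} − q_{Mesa} = 0 ⇒ q_{Largo} = 64/3 − (1/6)q_{Mesa}.
Similarly q_{Mesa} = 103/6 − (1/6)q_{Largo}.
Substituting the second reaction function into the first: q_{Largo} = 64/3 − (1/6)(103/6 − (1/6)q_{Largo}), which gives (35/36)q_{Largo} = 665/36 ⇒ q_{Largo} = 19.
Then q_{Mesa} = 103/6 − (1/6)·19 = 14.
P_{Largo} = 169 − 3·19 − 14 = 98.

98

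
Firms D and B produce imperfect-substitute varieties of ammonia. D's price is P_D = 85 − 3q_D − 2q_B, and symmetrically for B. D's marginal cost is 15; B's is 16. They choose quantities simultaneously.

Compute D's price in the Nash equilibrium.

Firm D's profit: π = q_D(85 − 3q_D − 2q_B) − 15q_D.
∂π/∂q_D = 70 − 6q_D − 2q_B = 0 ⇒ q_D = 35/3 − (1/3)q_B.
Similarly q_B = 11.5 − (1/3)q_D.
Plugging q_B into D's best response: q_D = 35/3 − (1/3)(11.5 − (1/3)q_D) ⇒ (8/9)q_D = 47/6, so q_D = 8.8125.
Then q_B = 11.5 − (1/3)·8.8125 = 8.5625.
P_D = 85 − 3·8.8125 − 2·8.5625 = 41.4375.

41.4375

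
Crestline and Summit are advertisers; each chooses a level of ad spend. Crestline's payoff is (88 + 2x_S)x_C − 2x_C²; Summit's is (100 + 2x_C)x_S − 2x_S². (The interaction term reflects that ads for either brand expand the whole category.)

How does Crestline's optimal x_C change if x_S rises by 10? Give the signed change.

5

Expanding Crestline's payoff: 88x_C + 2x_Sx_C − 2x_C².
∂π/∂x_C = 88 + 2x_S − 4x_C = 0, so x_C = 22 + 0.5x_S.
The reaction-function slope is 0.5, so a 10-unit rise in x_S moves x_C by 0.5 × 10 = 5. Crestline's best response rises — the actions are strategic complements.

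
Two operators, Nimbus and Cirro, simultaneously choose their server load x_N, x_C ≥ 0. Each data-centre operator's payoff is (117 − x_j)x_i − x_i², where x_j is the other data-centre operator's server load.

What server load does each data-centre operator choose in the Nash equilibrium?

Nimbus's payoff is (117 − x_C)x_N − x_N².
∂π/∂x_N = 117 − x_C − 2x_N = 0, so x_N = 58.5 − 0.5x_C.
The game is symmetric, so in equilibrium x_C = x_N: the reaction function gives 1.5x_N = 58.5, hence x_N = 39.

39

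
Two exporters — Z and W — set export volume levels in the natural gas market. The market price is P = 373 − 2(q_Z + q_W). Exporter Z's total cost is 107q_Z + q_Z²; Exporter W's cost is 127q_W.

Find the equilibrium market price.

Exporter Z's profit: π = q_Z(373 − 2(q_Z + q_W)) − 107q_Z − q_Z².
∂π/∂q_Z = 266 − 6q_Z − 2q_W = 0, so q_Z = 133/3 − (1/3)q_W.
For W: ∂π/∂q_W = 246 − 4q_W − 2q_Z = 0 ⇒ q_W = 61.5 − 0.5q_Z.
Plugging q_W into Z's best response: q_Z = 133/3 − (1/3)(61.5 − 0.5q_Z) ⇒ (5/6)q_Z = 143/6, so q_Z = 28.6.
Then q_W = 61.5 − 0.5·28.6 = 47.2.
Equilibrium price: P = 373 − 2·75.8 = 221.4.

221.4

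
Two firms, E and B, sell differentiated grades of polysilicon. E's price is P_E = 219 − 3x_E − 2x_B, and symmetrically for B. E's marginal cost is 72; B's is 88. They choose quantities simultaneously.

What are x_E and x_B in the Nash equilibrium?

Firm E's profit: π = x_E(219 − 3x_E − 2x_B) − 72x_E.
∂π/∂x_E = 147 − 6x_E − 2x_B = 0 ⇒ x_E = 24.5 − (1/3)x_B.
Similarly x_B = 131/6 − (1/3)x_E.
Substituting the second reaction function into the first: x_E = 24.5 − (1/3)(131/6 − (1/3)x_E), which gives (8/9)x_E = 155/9 ⇒ x_E = 19.375.
Then x_B = 131/6 − (1/3)·19.375 = 15.375.

19.375, 15.375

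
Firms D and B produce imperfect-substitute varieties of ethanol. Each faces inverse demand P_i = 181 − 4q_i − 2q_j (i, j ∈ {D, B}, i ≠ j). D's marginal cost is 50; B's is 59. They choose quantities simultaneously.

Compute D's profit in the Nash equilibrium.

718.24

Firm D's profit: π = q_D(181 − 4q_D − 2q_B) − 50q_D.
∂π/∂q_D = 131 − 8q_D − 2q_B = 0 ⇒ q_D = 16.375 − 0.25q_B.
Similarly q_B = 15.25 − 0.25q_D.
Plugging q_B into D's best response: q_D = 16.375 − 0.25(15.25 − 0.25q_D) ⇒ 0.9375q_D = 12.5625, so q_D = 13.4.
Then q_B = 15.25 − 0.25·13.4 = 11.9.
P_D = 181 − 4·13.4 − 2·11.9 = 103.6.
Profit = (103.6 − 50)·13.4 = 718.24.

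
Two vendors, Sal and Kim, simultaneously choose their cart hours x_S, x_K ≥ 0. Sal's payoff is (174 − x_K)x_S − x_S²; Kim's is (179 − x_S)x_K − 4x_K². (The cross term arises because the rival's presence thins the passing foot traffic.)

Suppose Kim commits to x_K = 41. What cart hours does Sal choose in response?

Expanding Sal's payoff: 174x_S − x_Kx_S − x_S².
∂π/∂x_S = 174 − x_K − 2x_S = 0, so x_S = 87 − 0.5x_K.
At x_K = 41: x_S = 87 − 0.5·41 = 66.5.

66.5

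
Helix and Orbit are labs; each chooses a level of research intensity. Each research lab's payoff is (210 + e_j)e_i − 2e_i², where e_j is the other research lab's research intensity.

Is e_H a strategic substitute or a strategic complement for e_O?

strategic complements

Helix's payoff is (210 + e_O)e_H − 2e_H².
∂π/∂e_H = 210 + e_O − 4e_H = 0, so e_H = 52.5 + 0.25e_O.
The best-response slope de_H/de_O = 0.25 > 0: the reaction function is upward-sloping, so the choices are strategic complements.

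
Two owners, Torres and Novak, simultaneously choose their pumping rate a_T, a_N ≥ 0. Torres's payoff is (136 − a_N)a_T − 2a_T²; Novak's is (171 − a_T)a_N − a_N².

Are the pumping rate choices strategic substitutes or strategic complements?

Expanding Torres's payoff: 136a_T − a_Na_T − 2a_T².
∂π/∂a_T = 136 − a_N − 4a_T = 0, so a_T = 34 − 0.25a_N.
The best-response slope da_T/da_N = −0.25 < 0: the reaction function is downward-sloping, so the choices are strategic substitutes.

strategic substitutes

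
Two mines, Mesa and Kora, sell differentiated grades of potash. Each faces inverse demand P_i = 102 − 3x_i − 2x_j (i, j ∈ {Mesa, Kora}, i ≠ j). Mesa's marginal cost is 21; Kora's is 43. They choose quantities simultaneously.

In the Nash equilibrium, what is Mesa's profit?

Mine Mesa's profit: π = x_{Mesa}(102 − 3x_{Mesa} − 2x_{Kora}) − 21x_{Mesa}.
∂π/∂x_{Mesa} = 81 − 6x_{Mesa} − 2x_{Kora} = 0 ⇒ x_{Mesa} = 13.5 − (1/3)x_{Kora}.
Similarly x_{Kora} = 59/6 − (1/3)x_{Mesa}.
Plugging x_{Kora} into Mesa's best response: x_{Mesa} = 13.5 − (1/3)(59/6 − (1/3)x_{Mesa}) ⇒ (8/9)x_{Mesa} = 92/9, so x_{Mesa} = 11.5.
Then x_{Kora} = 59/6 − (1/3)·11.5 = 6.
P_{Mesa} = 102 − 3·11.5 − 2·6 = 55.5.
Profit = (55.5 − 21)·11.5 = 396.75.

396.75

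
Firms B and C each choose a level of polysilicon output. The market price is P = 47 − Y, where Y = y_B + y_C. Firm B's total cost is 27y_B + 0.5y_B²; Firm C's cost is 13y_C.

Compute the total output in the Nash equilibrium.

Firm B's profit: π = y_B(47 − (y_B + y_C)) − 27y_B − 0.5y_B².
∂π/∂y_B = 20 − 3y_B − y_C = 0, so y_B = 20/3 − (1/3)y_C.
For C: ∂π/∂y_C = 34 − 2y_C − y_B = 0 ⇒ y_C = 17 − 0.5y_B.
Solving the two reaction functions simultaneously: (1 − (−1/3)(−0.5))y_B = 20/3 − (1/3)·17, so (5/6)y_B = 1 and y_B = 1.2.
Then y_C = 17 − 0.5·1.2 = 16.4.
Total output: 1.2 + 16.4 = 17.6.

17.6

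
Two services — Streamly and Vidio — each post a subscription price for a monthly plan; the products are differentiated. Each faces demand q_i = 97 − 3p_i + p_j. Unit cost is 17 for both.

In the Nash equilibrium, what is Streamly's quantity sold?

Streamly's profit: π = (p_{Streamly} − 17)(97 − 3p_{Streamly} + p_{Vidio}).
∂π/∂p_{Streamly} = 148 − 6p_{Streamly} + p_{Vidio} = 0 ⇒ p_{Streamly} = 74/3 + (1/6)p_{Vidio}.
The game is symmetric, so in equilibrium p_{Vidio} = p_{Streamly}: the reaction function gives (5/6)p_{Streamly} = 74/3, hence p_{Streamly} = 29.6.
q_{Streamly} = 97 − 3·29.6 + 29.6 = 37.8.

37.8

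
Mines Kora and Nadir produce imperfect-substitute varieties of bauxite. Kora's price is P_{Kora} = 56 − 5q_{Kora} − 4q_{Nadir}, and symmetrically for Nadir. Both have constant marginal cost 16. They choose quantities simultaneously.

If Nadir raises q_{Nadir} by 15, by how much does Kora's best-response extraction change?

-6

Mine Kora's profit: π = q_{Kora}(56 − 5q_{Kora} − 4q_{Nadir}) − 16q_{Kora}.
∂π/∂q_{Kora} = 40 − 10q_{Kora} − 4q_{Nadir} = 0 ⇒ q_{Kora} = 4 − 0.4q_{Nadir}.
The reaction-function slope is −0.4, so a 15-unit rise in q_{Nadir} moves q_{Kora} by −0.4 × 15 = −6. Kora's best response falls — the actions are strategic substitutes.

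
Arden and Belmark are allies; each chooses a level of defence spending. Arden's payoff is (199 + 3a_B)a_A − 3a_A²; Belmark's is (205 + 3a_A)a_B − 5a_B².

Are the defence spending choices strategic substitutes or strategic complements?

Expanding Arden's payoff: 199a_A + 3a_Ba_A − 3a_A².
∂π/∂a_A = 199 + 3a_B − 6a_A = 0, so a_A = 199/6 + 0.5a_B.
The best-response slope da_A/da_B = 0.5 > 0: the reaction function is upward-sloping, so the choices are strategic complements.

strategic complements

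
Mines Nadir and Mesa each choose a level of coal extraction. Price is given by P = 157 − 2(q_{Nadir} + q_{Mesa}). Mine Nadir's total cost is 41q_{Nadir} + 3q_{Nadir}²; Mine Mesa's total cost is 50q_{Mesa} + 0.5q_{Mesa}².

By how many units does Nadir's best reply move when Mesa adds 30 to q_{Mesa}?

-6

Mine Nadir's profit: π = q_{Nadir}(157 − 2(q_{Nadir} + q_{Mesa})) − 41q_{Nadir} − 3q_{Nadir}².
∂π/∂q_{Nadir} = 116 − 10q_{Nadir} − 2q_{Mesa} = 0, so q_{Nadir} = 11.6 − 0.2q_{Mesa}.
The reaction-function slope is −0.2, so a 30-unit rise in q_{Mesa} moves q_{Nadir} by −0.2 × 30 = −6. Nadir's best response falls — the actions are strategic substitutes.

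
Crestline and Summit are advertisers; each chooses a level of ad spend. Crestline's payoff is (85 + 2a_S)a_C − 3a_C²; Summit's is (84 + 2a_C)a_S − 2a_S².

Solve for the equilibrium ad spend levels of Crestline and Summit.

Expanding Crestline's payoff: 85a_C + 2a_Sa_C − 3a_C².
∂π/∂a_C = 85 + 2a_S − 6a_C = 0, so a_C = 85/6 + (1/3)a_S.
Likewise for Summit: a_S = 21 + 0.5a_C.
Solving the two reaction functions simultaneously: (1 − (1/3)(0.5))a_C = 85/6 + (1/3)·21, so (5/6)a_C = 127/6 and a_C = 25.4.
Then a_S = 21 + 0.5·25.4 = 33.7.

25.4, 33.7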